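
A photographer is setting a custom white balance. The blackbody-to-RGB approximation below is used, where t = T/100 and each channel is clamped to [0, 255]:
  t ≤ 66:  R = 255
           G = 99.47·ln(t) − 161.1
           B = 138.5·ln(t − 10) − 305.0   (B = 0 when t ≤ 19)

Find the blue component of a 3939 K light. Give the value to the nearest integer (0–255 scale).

163

t = 3939/100 = 39.39; the t ≤ 66 branch applies.
B = 138.5·ln(39.39 − 10) − 305.0 = 138.5·ln 29.39 − 305.0 = 138.5·3.3807 − 305.0 = 163.221.
Rounded: 163.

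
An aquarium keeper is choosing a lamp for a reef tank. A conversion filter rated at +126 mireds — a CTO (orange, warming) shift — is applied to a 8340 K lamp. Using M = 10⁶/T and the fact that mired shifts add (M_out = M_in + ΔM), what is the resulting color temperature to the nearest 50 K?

4050 K

M_in = 10⁶/8340 = 119.90 mireds.
M_out = 119.90 + (+126) = 245.90 mireds.
T_out = 10⁶/245.90 = 4066.6 K → 4050 K.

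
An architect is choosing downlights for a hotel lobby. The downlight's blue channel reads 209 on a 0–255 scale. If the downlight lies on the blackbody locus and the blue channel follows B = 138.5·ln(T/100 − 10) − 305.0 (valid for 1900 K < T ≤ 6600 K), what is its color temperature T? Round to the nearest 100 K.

ln(t − 10) = (209 + 305.0) / 138.5 = 3.7112.
t − 10 = e^3.7112 = 40.903, so t = 50.903.
T = 100·t = 5090 K → 5100 K to the nearest 100 K.

5100 K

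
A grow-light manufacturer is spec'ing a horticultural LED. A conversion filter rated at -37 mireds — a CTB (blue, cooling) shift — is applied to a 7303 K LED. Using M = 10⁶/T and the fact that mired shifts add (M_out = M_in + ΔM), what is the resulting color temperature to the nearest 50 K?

10000 K

M_in = 10⁶/7303 = 136.93 mireds.
M_out = 136.93 + (-37) = 99.93 mireds.
T_out = 10⁶/99.93 = 10007.0 K → 10000 K.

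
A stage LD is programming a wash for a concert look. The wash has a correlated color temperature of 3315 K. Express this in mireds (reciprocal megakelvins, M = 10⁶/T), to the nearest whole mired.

302 mireds

M = 10⁶ / 3315 = 301.659 → 302 mireds.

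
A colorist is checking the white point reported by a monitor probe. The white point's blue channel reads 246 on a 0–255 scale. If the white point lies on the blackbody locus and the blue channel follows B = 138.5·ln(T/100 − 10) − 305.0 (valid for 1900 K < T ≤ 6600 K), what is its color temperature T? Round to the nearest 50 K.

6350 K

ln(t − 10) = (246 + 305.0) / 138.5 = 3.9783.
t − 10 = e^3.9783 = 53.428, so t = 63.428.
T = 100·t = 6343 K → 6350 K to the nearest 50 K.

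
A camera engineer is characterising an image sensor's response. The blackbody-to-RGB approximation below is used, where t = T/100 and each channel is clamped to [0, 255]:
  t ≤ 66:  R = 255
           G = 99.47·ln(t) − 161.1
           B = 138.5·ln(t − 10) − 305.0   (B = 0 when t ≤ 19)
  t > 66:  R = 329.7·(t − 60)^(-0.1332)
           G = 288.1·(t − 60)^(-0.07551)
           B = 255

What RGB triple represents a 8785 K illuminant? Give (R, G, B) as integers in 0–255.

t = 8785/100 = 87.85; the t > 66 branch applies.
R = 329.7·(87.85 − 60)^(-0.1332) = 329.7·27.85^(-0.1332) = 329.7·0.64202 = 211.674.
G = 288.1·(87.85 − 60)^(-0.07551) = 288.1·27.85^(-0.07551) = 288.1·0.77786 = 224.101.
B = 255 by definition for t > 66.
Rounded: (212, 224, 255).

(212, 224, 255)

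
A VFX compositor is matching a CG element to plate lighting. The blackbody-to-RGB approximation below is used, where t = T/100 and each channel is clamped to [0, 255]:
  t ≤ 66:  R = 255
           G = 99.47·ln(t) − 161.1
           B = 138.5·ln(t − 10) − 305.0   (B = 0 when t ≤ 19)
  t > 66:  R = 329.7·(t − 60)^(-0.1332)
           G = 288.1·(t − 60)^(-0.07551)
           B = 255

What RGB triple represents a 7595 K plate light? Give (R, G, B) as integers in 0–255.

(228, 234, 255)

t = 7595/100 = 75.95; the t > 66 branch applies.
R = 329.7·(75.95 − 60)^(-0.1332) = 329.7·15.95^(-0.1332) = 329.7·0.69150 = 227.988.
G = 288.1·(75.95 − 60)^(-0.07551) = 288.1·15.95^(-0.07551) = 288.1·0.81130 = 233.734.
B = 255 by definition for t > 66.
Rounded: (228, 234, 255).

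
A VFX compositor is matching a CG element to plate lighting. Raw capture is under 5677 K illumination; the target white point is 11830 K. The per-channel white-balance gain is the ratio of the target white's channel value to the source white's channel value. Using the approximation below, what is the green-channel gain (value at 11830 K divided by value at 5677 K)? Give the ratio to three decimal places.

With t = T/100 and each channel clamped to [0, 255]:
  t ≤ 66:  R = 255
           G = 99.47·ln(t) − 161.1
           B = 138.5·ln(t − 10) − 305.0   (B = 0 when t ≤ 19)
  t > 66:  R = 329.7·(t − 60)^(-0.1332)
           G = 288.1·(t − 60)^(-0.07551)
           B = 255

0.881

At 5677 K (t = 56.77):
  G = 99.47·ln 56.77 − 161.1 = 99.47·4.0390 − 161.1 = 240.660.
At 11830 K (t = 118.3):
  G = 288.1·(118.3 − 60)^(-0.07551) = 288.1·58.3^(-0.07551) = 288.1·0.73566 = 211.942.
Gain = 211.942 / 240.660 = 0.8807 → 0.881.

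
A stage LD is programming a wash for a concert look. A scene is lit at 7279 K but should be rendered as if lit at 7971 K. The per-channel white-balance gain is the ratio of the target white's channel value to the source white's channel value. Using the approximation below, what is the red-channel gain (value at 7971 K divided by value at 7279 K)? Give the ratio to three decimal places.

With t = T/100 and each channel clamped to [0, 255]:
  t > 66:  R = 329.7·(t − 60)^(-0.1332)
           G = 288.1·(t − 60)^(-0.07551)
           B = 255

0.944

At 7279 K (t = 72.79):
  R = 329.7·(72.79 − 60)^(-0.1332) = 329.7·12.79^(-0.1332) = 329.7·0.71214 = 234.792.
At 7971 K (t = 79.71):
  R = 329.7·(79.71 − 60)^(-0.1332) = 329.7·19.71^(-0.1332) = 329.7·0.67228 = 221.649.
Gain = 221.649 / 234.792 = 0.9440 → 0.944.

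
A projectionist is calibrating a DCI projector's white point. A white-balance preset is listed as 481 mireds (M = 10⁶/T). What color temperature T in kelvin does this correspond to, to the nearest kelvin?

T = 10⁶ / 481 = 2079.00 K → 2079 K.

2079 K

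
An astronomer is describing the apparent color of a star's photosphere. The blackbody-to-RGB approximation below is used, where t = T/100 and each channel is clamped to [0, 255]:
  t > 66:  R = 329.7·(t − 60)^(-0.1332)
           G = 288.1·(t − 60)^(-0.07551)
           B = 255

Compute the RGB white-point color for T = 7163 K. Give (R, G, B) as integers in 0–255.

(238, 239, 255)

t = 7163/100 = 71.63; the t > 66 branch applies.
R = 329.7·(71.63 − 60)^(-0.1332) = 329.7·11.63^(-0.1332) = 329.7·0.72122 = 237.785.
G = 288.1·(71.63 − 60)^(-0.07551) = 288.1·11.63^(-0.07551) = 288.1·0.83088 = 239.376.
B = 255 by definition for t > 66.
Rounded: (238, 239, 255).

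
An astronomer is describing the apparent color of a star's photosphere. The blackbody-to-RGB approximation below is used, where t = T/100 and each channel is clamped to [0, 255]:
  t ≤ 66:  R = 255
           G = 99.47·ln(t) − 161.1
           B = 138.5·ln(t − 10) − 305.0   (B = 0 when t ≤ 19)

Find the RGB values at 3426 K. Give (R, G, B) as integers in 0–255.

t = 3426/100 = 34.26; the t ≤ 66 branch applies.
R = 255 by definition for t ≤ 66.
G = 99.47·ln 34.26 − 161.1 = 99.47·3.5340 − 161.1 = 190.425.
B = 138.5·ln(34.26 − 10) − 305.0 = 138.5·ln 24.26 − 305.0 = 138.5·3.1888 − 305.0 = 136.653.
Rounded: (255, 190, 137).

(255, 190, 137)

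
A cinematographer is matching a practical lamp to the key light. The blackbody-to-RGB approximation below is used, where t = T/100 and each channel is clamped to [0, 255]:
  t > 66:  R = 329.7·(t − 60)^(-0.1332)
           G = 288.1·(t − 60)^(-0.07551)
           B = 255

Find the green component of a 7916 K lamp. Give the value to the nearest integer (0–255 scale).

231

t = 7916/100 = 79.16; the t > 66 branch applies.
G = 288.1·(79.16 − 60)^(-0.07551) = 288.1·19.16^(-0.07551) = 288.1·0.80014 = 230.521.
Rounded: 231.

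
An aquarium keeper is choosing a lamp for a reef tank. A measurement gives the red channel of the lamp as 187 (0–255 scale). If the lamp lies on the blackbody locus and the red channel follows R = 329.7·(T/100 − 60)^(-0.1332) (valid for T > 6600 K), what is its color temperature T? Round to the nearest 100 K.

13100 K

(t − 60)^(-0.1332) = 187/329.7 = 0.56718.
t − 60 = 0.56718^(1/-0.1332) = 0.56718^(-7.508) = 70.620, so t = 130.620.
T = 100·t = 13062 K → 13100 K to the nearest 100 K.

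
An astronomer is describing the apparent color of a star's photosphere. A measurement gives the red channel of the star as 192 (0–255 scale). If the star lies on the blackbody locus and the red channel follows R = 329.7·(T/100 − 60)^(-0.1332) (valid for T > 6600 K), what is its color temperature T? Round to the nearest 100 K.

(t − 60)^(-0.1332) = 192/329.7 = 0.58235.
t − 60 = 0.58235^(1/-0.1332) = 0.58235^(-7.508) = 57.929, so t = 117.929.
T = 100·t = 11793 K → 11800 K to the nearest 100 K.

11800 K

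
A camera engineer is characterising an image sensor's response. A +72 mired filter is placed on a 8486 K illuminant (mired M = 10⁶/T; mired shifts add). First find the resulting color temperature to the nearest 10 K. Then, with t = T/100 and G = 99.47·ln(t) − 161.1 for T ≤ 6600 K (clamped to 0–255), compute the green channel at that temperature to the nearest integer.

M_in = 10⁶/8486 = 117.84; M_out = 117.84 + (+72) = 189.84.
T_out = 10⁶/189.84 = 5267.6 K → 5270 K; t = 52.7.
G = 99.47·ln 52.7 − 161.1 = 99.47·3.9646 − 161.1 = 233.260.
Rounded: 233.

233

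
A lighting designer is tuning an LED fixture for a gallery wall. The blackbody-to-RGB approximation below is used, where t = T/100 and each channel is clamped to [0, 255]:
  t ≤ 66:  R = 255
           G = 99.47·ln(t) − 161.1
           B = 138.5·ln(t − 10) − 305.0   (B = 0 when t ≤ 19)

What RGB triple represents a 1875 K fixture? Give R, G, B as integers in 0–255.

t = 1875/100 = 18.75; the t ≤ 66 branch applies.
R = 255 by definition for t ≤ 66.
G = 99.47·ln 18.75 − 161.1 = 99.47·2.9312 − 161.1 = 130.466.
t = 18.75 ≤ 19, so B = 0.
Rounded: (255, 130, 0).

R=255, G=130, B=0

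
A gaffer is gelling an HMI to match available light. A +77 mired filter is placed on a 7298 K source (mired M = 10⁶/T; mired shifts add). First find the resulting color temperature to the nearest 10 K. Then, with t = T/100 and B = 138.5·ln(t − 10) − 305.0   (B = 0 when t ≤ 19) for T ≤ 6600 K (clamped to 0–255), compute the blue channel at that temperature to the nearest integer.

M_in = 10⁶/7298 = 137.02; M_out = 137.02 + (+77) = 214.02.
T_out = 10⁶/214.02 = 4672.4 K → 4670 K; t = 46.7.
B = 138.5·ln(46.7 − 10) − 305.0 = 138.5·ln 36.7 − 305.0 = 138.5·3.6028 − 305.0 = 193.985.
Rounded: 194.

194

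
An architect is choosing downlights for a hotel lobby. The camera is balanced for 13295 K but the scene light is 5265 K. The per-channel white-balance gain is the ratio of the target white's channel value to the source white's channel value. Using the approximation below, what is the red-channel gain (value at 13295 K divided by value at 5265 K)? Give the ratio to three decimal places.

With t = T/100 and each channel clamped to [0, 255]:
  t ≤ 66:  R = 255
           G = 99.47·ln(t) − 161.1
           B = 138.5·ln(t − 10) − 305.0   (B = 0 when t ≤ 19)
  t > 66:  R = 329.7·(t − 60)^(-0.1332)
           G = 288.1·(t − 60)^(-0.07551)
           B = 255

0.730

At 5265 K (t = 52.65):
  R = 255 by definition for t ≤ 66.
At 13295 K (t = 132.95):
  R = 329.7·(132.95 − 60)^(-0.1332) = 329.7·72.95^(-0.1332) = 329.7·0.56474 = 186.193.
Gain = 186.193 / 255.000 = 0.7302 → 0.730.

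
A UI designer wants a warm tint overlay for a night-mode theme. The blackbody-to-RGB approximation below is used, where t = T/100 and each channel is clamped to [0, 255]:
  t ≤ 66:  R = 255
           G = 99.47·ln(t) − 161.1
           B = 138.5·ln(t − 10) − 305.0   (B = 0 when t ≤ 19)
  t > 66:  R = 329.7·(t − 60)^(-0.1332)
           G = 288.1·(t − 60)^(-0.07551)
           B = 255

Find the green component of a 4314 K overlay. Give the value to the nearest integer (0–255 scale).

t = 4314/100 = 43.14; the t ≤ 66 branch applies.
G = 99.47·ln 43.14 − 161.1 = 99.47·3.7645 − 161.1 = 213.350.
Rounded: 213.

213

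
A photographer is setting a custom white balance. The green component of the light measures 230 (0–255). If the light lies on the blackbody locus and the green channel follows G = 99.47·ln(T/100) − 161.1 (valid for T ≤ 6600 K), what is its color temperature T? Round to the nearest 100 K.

5100 K

ln t = (230 + 161.1) / 99.47 = 3.9318.
t = e^3.9318 = 51.001.
T = 100·t = 5100 K → 5100 K to the nearest 100 K.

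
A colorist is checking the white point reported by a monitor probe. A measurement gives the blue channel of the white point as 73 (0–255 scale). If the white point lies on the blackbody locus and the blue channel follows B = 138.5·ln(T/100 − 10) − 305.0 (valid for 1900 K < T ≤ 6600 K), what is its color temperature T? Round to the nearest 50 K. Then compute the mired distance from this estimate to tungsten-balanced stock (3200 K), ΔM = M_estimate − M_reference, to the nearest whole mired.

ln(t − 10) = (73 + 305.0) / 138.5 = 2.7292.
t − 10 = e^2.7292 = 15.321, so t = 25.321.
T = 100·t = 2532 K → 2550 K to the nearest 50 K.
M_estimate = 10⁶/2550 = 392.16; M_reference = 10⁶/3200 = 312.50.
ΔM = 392.16 − 312.50 = 79.66 → +80 mireds.

+80 mireds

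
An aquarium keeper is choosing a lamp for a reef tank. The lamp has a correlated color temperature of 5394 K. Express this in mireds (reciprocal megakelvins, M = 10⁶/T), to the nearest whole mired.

185 mireds

M = 10⁶ / 5394 = 185.391 → 185 mireds.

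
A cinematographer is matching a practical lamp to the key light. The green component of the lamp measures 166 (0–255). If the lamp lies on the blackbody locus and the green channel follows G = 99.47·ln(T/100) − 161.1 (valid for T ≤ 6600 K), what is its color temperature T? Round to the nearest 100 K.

2700 K

ln t = (166 + 161.1) / 99.47 = 3.2884.
t = e^3.2884 = 26.801.
T = 100·t = 2680 K → 2700 K to the nearest 100 K.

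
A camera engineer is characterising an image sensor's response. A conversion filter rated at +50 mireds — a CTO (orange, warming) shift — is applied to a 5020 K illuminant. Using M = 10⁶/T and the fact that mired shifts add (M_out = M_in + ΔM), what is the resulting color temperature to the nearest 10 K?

M_in = 10⁶/5020 = 199.20 mireds.
M_out = 199.20 + (+50) = 249.20 mireds.
T_out = 10⁶/249.20 = 4012.8 K → 4010 K.

4010 K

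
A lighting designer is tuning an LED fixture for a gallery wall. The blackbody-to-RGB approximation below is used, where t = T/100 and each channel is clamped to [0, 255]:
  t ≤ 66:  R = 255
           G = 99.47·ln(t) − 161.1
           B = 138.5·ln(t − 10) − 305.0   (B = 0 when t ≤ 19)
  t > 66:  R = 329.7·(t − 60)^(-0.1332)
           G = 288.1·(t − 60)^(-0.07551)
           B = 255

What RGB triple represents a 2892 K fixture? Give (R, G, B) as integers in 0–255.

t = 2892/100 = 28.92; the t ≤ 66 branch applies.
R = 255 by definition for t ≤ 66.
G = 99.47·ln 28.92 − 161.1 = 99.47·3.3645 − 161.1 = 173.570.
B = 138.5·ln(28.92 − 10) − 305.0 = 138.5·ln 18.92 − 305.0 = 138.5·2.9402 − 305.0 = 102.220.
Rounded: (255, 174, 102).

(255, 174, 102)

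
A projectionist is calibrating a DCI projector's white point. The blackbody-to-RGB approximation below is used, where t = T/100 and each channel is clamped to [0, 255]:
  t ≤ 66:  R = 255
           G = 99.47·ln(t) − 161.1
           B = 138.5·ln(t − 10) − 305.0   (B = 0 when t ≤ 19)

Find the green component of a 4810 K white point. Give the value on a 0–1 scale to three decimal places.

t = 4810/100 = 48.1; the t ≤ 66 branch applies.
G = 99.47·ln 48.1 − 161.1 = 99.47·3.8733 − 161.1 = 224.175.
On a 0–1 scale: 224.175/255 = 0.8791 → 0.879.

0.879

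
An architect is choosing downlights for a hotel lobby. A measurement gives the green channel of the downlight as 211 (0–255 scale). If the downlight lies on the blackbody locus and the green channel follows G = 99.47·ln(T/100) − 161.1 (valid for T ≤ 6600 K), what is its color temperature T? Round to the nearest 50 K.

ln t = (211 + 161.1) / 99.47 = 3.7408.
t = e^3.7408 = 42.133.
T = 100·t = 4213 K → 4200 K to the nearest 50 K.

4200 K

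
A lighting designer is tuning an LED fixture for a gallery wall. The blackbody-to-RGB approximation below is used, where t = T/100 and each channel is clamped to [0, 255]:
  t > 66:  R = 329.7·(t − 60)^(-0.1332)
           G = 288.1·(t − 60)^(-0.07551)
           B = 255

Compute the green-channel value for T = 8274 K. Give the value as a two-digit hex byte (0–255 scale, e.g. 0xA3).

0xE4

t = 8274/100 = 82.74; the t > 66 branch applies.
G = 288.1·(82.74 − 60)^(-0.07551) = 288.1·22.74^(-0.07551) = 288.1·0.78986 = 227.558.
Rounded: 228; in hex, 0xE4.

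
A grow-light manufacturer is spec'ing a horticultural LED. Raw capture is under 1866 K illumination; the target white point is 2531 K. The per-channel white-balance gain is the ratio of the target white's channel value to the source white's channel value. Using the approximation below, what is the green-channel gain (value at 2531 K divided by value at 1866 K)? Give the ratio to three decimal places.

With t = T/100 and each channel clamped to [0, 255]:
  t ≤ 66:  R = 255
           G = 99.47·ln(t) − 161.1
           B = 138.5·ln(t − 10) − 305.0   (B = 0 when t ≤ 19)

At 1866 K (t = 18.66):
  G = 99.47·ln 18.66 − 161.1 = 99.47·2.9264 − 161.1 = 129.987.
At 2531 K (t = 25.31):
  G = 99.47·ln 25.31 − 161.1 = 99.47·3.2312 − 161.1 = 160.307.
Gain = 160.307 / 129.987 = 1.2333 → 1.233.

1.233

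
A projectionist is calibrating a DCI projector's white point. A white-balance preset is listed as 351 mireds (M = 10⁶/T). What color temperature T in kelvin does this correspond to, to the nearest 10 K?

T = 10⁶ / 351 = 2849.00 K → 2850 K.

2850 K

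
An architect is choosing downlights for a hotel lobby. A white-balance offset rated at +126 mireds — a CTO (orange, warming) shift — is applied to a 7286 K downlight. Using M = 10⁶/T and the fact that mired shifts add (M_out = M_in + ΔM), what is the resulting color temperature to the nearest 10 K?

3800 K

M_in = 10⁶/7286 = 137.25 mireds.
M_out = 137.25 + (+126) = 263.25 mireds.
T_out = 10⁶/263.25 = 3798.7 K → 3800 K.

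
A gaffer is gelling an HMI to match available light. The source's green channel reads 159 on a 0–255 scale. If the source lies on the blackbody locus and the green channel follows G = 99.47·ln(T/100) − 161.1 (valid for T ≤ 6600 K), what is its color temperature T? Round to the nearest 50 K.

2500 K

ln t = (159 + 161.1) / 99.47 = 3.2181.
t = e^3.2181 = 24.980.
T = 100·t = 2498 K → 2500 K to the nearest 50 K.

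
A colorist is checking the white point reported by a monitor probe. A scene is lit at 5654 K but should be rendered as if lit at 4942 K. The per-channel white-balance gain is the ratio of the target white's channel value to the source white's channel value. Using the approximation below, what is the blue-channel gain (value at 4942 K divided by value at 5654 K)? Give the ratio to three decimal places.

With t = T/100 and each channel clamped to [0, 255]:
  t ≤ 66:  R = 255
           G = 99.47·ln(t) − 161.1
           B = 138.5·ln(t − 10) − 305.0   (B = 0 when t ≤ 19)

0.899

At 5654 K (t = 56.54):
  B = 138.5·ln(56.54 − 10) − 305.0 = 138.5·ln 46.54 − 305.0 = 138.5·3.8403 − 305.0 = 226.883.
At 4942 K (t = 49.42):
  B = 138.5·ln(49.42 − 10) − 305.0 = 138.5·ln 39.42 − 305.0 = 138.5·3.6743 − 305.0 = 203.887.
Gain = 203.887 / 226.883 = 0.8986 → 0.899.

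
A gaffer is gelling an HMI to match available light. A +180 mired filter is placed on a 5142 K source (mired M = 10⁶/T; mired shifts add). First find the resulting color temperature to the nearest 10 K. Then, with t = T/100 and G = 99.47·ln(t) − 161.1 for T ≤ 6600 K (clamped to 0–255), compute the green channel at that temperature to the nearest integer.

166

M_in = 10⁶/5142 = 194.48; M_out = 194.48 + (+180) = 374.48.
T_out = 10⁶/374.48 = 2670.4 K → 2670 K; t = 26.7.
G = 99.47·ln 26.7 − 161.1 = 99.47·3.2847 − 161.1 = 165.625.
Rounded: 166.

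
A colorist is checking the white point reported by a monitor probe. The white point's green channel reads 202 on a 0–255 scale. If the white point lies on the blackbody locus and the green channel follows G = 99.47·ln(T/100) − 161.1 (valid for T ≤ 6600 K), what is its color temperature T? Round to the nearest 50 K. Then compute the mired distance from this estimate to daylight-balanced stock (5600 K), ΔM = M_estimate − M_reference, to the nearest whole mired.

ln t = (202 + 161.1) / 99.47 = 3.6503.
t = e^3.6503 = 38.488.
T = 100·t = 3849 K → 3850 K to the nearest 50 K.
M_estimate = 10⁶/3850 = 259.74; M_reference = 10⁶/5600 = 178.57.
ΔM = 259.74 − 178.57 = 81.17 → +81 mireds.

+81 mireds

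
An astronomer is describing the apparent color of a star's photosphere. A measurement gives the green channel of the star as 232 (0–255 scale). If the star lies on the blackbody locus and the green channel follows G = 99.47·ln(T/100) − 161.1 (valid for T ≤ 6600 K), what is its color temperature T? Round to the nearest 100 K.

5200 K

ln t = (232 + 161.1) / 99.47 = 3.9519.
t = e^3.9519 = 52.036.
T = 100·t = 5204 K → 5200 K to the nearest 100 K.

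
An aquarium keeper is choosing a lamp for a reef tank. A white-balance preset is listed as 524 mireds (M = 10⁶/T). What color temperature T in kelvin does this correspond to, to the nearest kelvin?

1908 K

T = 10⁶ / 524 = 1908.40 K → 1908 K.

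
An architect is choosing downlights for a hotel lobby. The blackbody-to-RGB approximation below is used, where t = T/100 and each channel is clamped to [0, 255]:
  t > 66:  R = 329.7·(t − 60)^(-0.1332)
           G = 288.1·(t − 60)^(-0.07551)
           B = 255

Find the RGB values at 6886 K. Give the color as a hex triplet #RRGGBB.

t = 6886/100 = 68.86; the t > 66 branch applies.
R = 329.7·(68.86 − 60)^(-0.1332) = 329.7·8.86^(-0.1332) = 329.7·0.74783 = 246.559.
G = 288.1·(68.86 − 60)^(-0.07551) = 288.1·8.86^(-0.07551) = 288.1·0.84812 = 244.344.
B = 255 by definition for t > 66.
Rounded: (247, 244, 255).
In hex: #F7F4FF.

#F7F4FF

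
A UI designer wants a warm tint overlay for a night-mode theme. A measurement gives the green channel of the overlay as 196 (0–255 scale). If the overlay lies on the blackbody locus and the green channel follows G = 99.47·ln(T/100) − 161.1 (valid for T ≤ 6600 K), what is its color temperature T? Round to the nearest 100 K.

ln t = (196 + 161.1) / 99.47 = 3.5900.
t = e^3.5900 = 36.235.
T = 100·t = 3624 K → 3600 K to the nearest 100 K.

3600 K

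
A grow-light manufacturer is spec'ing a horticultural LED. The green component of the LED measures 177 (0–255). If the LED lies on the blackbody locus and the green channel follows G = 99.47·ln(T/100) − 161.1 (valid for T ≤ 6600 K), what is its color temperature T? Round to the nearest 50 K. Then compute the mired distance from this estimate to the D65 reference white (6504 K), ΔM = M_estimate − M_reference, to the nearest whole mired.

+180 mireds

ln t = (177 + 161.1) / 99.47 = 3.3990.
t = e^3.3990 = 29.935.
T = 100·t = 2993 K → 3000 K to the nearest 50 K.
M_estimate = 10⁶/3000 = 333.33; M_reference = 10⁶/6504 = 153.75.
ΔM = 333.33 − 153.75 = 179.58 → +180 mireds.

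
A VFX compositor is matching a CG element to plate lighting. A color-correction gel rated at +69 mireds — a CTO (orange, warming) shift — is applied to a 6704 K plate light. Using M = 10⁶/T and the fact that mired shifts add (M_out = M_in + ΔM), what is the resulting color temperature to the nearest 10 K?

4580 K

M_in = 10⁶/6704 = 149.16 mireds.
M_out = 149.16 + (+69) = 218.16 mireds.
T_out = 10⁶/218.16 = 4583.7 K → 4580 K.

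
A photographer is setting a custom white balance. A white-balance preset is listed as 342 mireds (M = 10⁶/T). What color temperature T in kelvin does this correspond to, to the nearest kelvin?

2924 K

T = 10⁶ / 342 = 2923.98 K → 2924 K.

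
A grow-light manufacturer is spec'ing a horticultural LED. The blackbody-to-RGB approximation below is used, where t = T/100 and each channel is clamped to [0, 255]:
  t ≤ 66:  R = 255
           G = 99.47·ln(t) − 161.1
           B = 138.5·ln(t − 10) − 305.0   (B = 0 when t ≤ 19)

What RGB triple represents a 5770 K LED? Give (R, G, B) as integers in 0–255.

(255, 242, 230)

t = 5770/100 = 57.7; the t ≤ 66 branch applies.
R = 255 by definition for t ≤ 66.
G = 99.47·ln 57.7 − 161.1 = 99.47·4.0553 − 161.1 = 242.276.
B = 138.5·ln(57.7 − 10) − 305.0 = 138.5·ln 47.7 − 305.0 = 138.5·3.8649 − 305.0 = 230.293.
Rounded: (255, 242, 230).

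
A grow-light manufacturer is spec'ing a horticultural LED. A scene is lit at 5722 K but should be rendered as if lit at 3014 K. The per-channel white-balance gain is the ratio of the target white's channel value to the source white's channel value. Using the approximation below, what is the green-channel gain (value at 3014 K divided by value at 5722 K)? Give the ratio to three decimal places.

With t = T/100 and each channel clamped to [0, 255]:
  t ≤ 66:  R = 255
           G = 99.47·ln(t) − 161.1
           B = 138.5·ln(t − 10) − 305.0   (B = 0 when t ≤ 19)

0.736

At 5722 K (t = 57.22):
  G = 99.47·ln 57.22 − 161.1 = 99.47·4.0469 − 161.1 = 241.445.
At 3014 K (t = 30.14):
  G = 99.47·ln 30.14 − 161.1 = 99.47·3.4059 − 161.1 = 177.680.
Gain = 177.680 / 241.445 = 0.7359 → 0.736.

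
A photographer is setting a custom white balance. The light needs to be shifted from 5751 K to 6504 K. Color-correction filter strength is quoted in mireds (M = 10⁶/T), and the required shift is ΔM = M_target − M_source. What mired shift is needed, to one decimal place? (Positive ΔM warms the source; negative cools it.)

-20.1 mireds

M_source = 10⁶/5751 = 173.883; M_target = 10⁶/6504 = 153.752.
ΔM = 153.752 − 173.883 = -20.131 → -20.1 mireds, a cooling shift.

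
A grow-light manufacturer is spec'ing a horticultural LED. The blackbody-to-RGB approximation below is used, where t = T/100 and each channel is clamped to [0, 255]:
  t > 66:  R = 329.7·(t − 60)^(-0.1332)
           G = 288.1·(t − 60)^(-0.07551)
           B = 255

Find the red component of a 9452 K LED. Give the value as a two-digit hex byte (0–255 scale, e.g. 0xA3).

t = 9452/100 = 94.52; the t > 66 branch applies.
R = 329.7·(94.52 − 60)^(-0.1332) = 329.7·34.52^(-0.1332) = 329.7·0.62392 = 205.706.
Rounded: 206; in hex, 0xCE.

0xCE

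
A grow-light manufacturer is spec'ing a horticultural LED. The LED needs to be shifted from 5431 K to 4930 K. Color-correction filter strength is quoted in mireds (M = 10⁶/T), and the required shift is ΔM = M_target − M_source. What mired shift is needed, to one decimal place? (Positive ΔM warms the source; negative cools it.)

M_source = 10⁶/5431 = 184.128; M_target = 10⁶/4930 = 202.840.
ΔM = 202.840 − 184.128 = 18.712 → +18.7 mireds, a warming shift.

+18.7 mireds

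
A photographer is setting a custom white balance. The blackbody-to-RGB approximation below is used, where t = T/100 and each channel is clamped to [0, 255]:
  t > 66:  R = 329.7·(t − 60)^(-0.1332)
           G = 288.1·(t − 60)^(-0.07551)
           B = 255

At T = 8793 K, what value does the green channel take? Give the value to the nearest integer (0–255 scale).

t = 8793/100 = 87.93; the t > 66 branch applies.
G = 288.1·(87.93 − 60)^(-0.07551) = 288.1·27.93^(-0.07551) = 288.1·0.77769 = 224.053.
Rounded: 224.

224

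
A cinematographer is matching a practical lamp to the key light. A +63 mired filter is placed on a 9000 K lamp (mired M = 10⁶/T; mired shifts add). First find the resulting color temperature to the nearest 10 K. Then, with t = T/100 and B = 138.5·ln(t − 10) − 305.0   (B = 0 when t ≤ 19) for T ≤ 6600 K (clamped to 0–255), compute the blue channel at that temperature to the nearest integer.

229

M_in = 10⁶/9000 = 111.11; M_out = 111.11 + (+63) = 174.11.
T_out = 10⁶/174.11 = 5743.5 K → 5740 K; t = 57.4.
B = 138.5·ln(57.4 − 10) − 305.0 = 138.5·ln 47.4 − 305.0 = 138.5·3.8586 − 305.0 = 229.419.
Rounded: 229.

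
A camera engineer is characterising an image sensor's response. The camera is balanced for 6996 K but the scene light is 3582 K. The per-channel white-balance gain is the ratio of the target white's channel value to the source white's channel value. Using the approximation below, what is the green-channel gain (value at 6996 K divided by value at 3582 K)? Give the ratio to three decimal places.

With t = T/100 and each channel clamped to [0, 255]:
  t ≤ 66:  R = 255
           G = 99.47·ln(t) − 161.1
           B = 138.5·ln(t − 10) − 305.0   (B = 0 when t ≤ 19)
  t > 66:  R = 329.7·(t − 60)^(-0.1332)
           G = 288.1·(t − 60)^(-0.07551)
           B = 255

At 3582 K (t = 35.82):
  G = 99.47·ln 35.82 − 161.1 = 99.47·3.5785 − 161.1 = 194.854.
At 6996 K (t = 69.96):
  G = 288.1·(69.96 − 60)^(-0.07551) = 288.1·9.96^(-0.07551) = 288.1·0.84066 = 242.195.
Gain = 242.195 / 194.854 = 1.2430 → 1.243.

1.243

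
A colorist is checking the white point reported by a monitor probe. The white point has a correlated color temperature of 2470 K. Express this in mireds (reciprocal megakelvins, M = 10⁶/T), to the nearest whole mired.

405 mireds

M = 10⁶ / 2470 = 404.858 → 405 mireds.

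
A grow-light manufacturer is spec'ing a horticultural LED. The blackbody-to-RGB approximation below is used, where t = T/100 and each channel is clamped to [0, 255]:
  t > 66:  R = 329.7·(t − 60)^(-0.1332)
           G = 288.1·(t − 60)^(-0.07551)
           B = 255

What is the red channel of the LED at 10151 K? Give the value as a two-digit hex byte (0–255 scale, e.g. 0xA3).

0xC9

t = 10151/100 = 101.51; the t > 66 branch applies.
R = 329.7·(101.51 − 60)^(-0.1332) = 329.7·41.51^(-0.1332) = 329.7·0.60878 = 200.716.
Rounded: 201; in hex, 0xC9.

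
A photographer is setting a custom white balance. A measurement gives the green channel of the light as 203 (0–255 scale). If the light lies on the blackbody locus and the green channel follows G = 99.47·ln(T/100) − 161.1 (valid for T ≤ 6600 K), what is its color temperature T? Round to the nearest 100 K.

3900 K

ln t = (203 + 161.1) / 99.47 = 3.6604.
t = e^3.6604 = 38.877.
T = 100·t = 3888 K → 3900 K to the nearest 100 K.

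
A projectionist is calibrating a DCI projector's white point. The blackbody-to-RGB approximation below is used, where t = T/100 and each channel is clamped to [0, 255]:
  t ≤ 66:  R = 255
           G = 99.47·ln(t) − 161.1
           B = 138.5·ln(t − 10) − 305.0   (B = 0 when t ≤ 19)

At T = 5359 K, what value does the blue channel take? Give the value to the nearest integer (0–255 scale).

t = 5359/100 = 53.59; the t ≤ 66 branch applies.
B = 138.5·ln(53.59 − 10) − 305.0 = 138.5·ln 43.59 − 305.0 = 138.5·3.7748 − 305.0 = 217.814.
Rounded: 218.

218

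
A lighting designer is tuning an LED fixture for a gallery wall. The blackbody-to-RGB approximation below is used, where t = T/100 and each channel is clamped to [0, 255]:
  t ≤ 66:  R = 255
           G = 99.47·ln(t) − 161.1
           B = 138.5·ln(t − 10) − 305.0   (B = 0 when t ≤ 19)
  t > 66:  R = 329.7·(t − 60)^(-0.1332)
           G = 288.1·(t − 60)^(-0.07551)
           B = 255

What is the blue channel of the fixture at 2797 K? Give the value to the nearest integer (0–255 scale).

t = 2797/100 = 27.97; the t ≤ 66 branch applies.
B = 138.5·ln(27.97 − 10) − 305.0 = 138.5·ln 17.97 − 305.0 = 138.5·2.8887 − 305.0 = 95.085.
Rounded: 95.

95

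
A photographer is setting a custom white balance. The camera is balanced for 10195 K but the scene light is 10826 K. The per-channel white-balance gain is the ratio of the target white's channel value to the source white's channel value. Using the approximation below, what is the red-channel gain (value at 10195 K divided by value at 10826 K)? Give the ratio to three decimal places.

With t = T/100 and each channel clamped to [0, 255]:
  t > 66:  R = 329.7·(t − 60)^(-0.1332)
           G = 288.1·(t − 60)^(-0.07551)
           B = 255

At 10826 K (t = 108.26):
  R = 329.7·(108.26 − 60)^(-0.1332) = 329.7·48.26^(-0.1332) = 329.7·0.59669 = 196.728.
At 10195 K (t = 101.95):
  R = 329.7·(101.95 − 60)^(-0.1332) = 329.7·41.95^(-0.1332) = 329.7·0.60793 = 200.434.
Gain = 200.434 / 196.728 = 1.0188 → 1.019.

1.019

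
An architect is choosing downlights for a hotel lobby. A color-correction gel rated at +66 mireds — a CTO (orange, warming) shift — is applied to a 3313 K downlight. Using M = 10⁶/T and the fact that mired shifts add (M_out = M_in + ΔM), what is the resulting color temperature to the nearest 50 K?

M_in = 10⁶/3313 = 301.84 mireds.
M_out = 301.84 + (+66) = 367.84 mireds.
T_out = 10⁶/367.84 = 2718.6 K → 2700 K.

2700 K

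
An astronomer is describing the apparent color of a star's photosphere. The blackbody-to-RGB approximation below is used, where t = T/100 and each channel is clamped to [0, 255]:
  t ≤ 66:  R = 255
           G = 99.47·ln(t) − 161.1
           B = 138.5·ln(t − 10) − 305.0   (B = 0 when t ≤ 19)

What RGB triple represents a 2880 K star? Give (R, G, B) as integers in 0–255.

t = 2880/100 = 28.8; the t ≤ 66 branch applies.
R = 255 by definition for t ≤ 66.
G = 99.47·ln 28.8 − 161.1 = 99.47·3.3604 − 161.1 = 173.157.
B = 138.5·ln(28.8 − 10) − 305.0 = 138.5·ln 18.8 − 305.0 = 138.5·2.9339 − 305.0 = 101.339.
Rounded: (255, 173, 101).

(255, 173, 101)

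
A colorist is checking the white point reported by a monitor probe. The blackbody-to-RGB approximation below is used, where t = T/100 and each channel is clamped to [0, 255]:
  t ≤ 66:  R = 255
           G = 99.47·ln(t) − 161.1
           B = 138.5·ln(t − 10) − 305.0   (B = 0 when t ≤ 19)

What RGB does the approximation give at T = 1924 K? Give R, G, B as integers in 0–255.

R=255, G=133, B=3

t = 1924/100 = 19.24; the t ≤ 66 branch applies.
R = 255 by definition for t ≤ 66.
G = 99.47·ln 19.24 − 161.1 = 99.47·2.9570 − 161.1 = 133.032.
B = 138.5·ln(19.24 − 10) − 305.0 = 138.5·ln 9.24 − 305.0 = 138.5·2.2235 − 305.0 = 2.961.
Rounded: (255, 133, 3).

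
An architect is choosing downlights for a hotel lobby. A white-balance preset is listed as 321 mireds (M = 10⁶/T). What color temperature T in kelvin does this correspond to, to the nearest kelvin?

3115 K

T = 10⁶ / 321 = 3115.26 K → 3115 K.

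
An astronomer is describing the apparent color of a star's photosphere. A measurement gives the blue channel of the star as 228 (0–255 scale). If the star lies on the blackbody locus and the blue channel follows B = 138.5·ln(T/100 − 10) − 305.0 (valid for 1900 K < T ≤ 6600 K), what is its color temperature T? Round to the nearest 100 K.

ln(t − 10) = (228 + 305.0) / 138.5 = 3.8484.
t − 10 = e^3.8484 = 46.917, so t = 56.917.
T = 100·t = 5692 K → 5700 K to the nearest 100 K.

5700 K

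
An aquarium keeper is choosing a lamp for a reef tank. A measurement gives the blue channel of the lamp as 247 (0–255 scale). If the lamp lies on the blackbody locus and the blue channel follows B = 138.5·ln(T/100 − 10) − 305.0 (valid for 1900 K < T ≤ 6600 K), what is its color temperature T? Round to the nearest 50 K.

6400 K

ln(t − 10) = (247 + 305.0) / 138.5 = 3.9856.
t − 10 = e^3.9856 = 53.815, so t = 63.815.
T = 100·t = 6382 K → 6400 K to the nearest 50 K.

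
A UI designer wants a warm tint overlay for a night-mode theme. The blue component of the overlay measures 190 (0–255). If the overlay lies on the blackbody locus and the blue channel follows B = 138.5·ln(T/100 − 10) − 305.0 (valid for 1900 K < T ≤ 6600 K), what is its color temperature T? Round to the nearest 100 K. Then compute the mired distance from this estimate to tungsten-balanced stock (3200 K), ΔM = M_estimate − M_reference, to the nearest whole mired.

-95 mireds

ln(t − 10) = (190 + 305.0) / 138.5 = 3.5740.
t − 10 = e^3.5740 = 35.659, so t = 45.659.
T = 100·t = 4566 K → 4600 K to the nearest 100 K.
M_estimate = 10⁶/4600 = 217.39; M_reference = 10⁶/3200 = 312.50.
ΔM = 217.39 − 312.50 = -95.11 → -95 mireds.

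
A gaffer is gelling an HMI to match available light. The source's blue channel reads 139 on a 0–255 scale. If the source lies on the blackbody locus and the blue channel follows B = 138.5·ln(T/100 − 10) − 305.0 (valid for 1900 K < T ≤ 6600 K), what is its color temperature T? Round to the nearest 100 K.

ln(t − 10) = (139 + 305.0) / 138.5 = 3.2058.
t − 10 = e^3.2058 = 24.675, so t = 34.675.
T = 100·t = 3467 K → 3500 K to the nearest 100 K.

3500 K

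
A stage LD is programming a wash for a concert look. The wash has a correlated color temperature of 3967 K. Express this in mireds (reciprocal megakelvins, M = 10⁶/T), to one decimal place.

252.1 mireds

M = 10⁶ / 3967 = 252.080 → 252.1 mireds.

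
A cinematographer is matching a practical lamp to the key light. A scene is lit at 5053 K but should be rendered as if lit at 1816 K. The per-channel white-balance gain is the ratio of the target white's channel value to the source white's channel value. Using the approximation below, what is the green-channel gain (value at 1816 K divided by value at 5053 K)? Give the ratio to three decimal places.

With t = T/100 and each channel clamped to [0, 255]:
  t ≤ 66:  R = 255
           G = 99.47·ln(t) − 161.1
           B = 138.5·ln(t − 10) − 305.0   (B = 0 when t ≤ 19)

0.556

At 5053 K (t = 50.53):
  G = 99.47·ln 50.53 − 161.1 = 99.47·3.9226 − 161.1 = 229.078.
At 1816 K (t = 18.16):
  G = 99.47·ln 18.16 − 161.1 = 99.47·2.8992 − 161.1 = 127.286.
Gain = 127.286 / 229.078 = 0.5556 → 0.556.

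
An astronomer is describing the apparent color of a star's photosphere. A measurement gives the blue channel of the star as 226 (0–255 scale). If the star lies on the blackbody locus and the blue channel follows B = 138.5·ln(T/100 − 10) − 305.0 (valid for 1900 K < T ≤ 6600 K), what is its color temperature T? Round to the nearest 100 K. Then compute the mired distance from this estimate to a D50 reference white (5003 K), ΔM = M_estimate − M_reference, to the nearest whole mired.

-21 mireds

ln(t − 10) = (226 + 305.0) / 138.5 = 3.8339.
t − 10 = e^3.8339 = 46.244, so t = 56.244.
T = 100·t = 5624 K → 5600 K to the nearest 100 K.
M_estimate = 10⁶/5600 = 178.57; M_reference = 10⁶/5003 = 199.88.
ΔM = 178.57 − 199.88 = -21.31 → -21 mireds.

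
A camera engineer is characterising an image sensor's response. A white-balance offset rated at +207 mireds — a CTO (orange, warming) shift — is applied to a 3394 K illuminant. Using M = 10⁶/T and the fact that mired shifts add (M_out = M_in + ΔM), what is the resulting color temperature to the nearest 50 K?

M_in = 10⁶/3394 = 294.64 mireds.
M_out = 294.64 + (+207) = 501.64 mireds.
T_out = 10⁶/501.64 = 1993.5 K → 2000 K.

2000 K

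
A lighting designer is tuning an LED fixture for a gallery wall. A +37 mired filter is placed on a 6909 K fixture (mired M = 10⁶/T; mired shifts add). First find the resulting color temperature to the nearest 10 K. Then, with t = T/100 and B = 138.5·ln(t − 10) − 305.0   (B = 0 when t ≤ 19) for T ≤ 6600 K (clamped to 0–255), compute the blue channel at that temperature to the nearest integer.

M_in = 10⁶/6909 = 144.74; M_out = 144.74 + (+37) = 181.74.
T_out = 10⁶/181.74 = 5502.4 K → 5500 K; t = 55.
B = 138.5·ln(55 − 10) − 305.0 = 138.5·ln 45 − 305.0 = 138.5·3.8067 − 305.0 = 222.223.
Rounded: 222.

222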